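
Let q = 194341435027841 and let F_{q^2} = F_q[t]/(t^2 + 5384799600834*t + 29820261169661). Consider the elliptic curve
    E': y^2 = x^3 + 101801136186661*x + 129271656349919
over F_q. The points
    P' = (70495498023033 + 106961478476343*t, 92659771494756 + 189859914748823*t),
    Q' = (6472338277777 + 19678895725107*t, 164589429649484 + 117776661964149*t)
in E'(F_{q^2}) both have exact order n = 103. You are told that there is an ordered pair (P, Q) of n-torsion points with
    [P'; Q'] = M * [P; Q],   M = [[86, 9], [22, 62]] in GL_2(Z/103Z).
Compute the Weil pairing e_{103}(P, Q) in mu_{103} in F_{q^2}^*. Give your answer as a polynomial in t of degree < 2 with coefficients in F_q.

122738824390025 + 133828939168964*t

e_{103} is bilinear + alternating on E[103], so e_{103}(86*P + 9*Q, 22*P + 62*Q) = e_{103}(P,Q)^(86*62-9*22).
Inverting 87 mod 103: 45. Thus e_{103}(P,Q) = e(P',Q')^{45}.
Miller loop for e_{103} over F_{194341435027841^2}: bits of 103 = 1100111; 6 double steps + 4 add steps, l/v at each.
The quotient is 617158048344 + 46919001243163*t.
(617158048344 + 46919001243163*t)^{45} mod (194341435027841,f) = 122738824390025 + 133828939168964*t.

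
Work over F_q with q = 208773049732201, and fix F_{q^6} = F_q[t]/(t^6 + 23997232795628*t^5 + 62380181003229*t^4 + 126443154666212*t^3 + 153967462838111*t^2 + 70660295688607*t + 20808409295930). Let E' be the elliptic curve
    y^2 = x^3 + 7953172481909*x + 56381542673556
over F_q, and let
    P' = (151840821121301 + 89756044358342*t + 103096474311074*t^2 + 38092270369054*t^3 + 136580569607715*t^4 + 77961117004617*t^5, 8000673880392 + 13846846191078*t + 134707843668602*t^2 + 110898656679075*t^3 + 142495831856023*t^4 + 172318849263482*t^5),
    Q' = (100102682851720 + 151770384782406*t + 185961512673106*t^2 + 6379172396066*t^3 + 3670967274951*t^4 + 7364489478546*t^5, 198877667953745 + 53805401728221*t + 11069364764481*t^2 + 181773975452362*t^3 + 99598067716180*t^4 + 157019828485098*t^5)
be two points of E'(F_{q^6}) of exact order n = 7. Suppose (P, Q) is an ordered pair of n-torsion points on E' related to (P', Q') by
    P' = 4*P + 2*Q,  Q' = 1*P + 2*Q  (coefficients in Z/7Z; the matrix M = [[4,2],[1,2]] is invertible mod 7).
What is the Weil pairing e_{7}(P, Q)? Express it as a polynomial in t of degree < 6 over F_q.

156285403267378 + 28235563249313*t + 170133389068576*t^2 + 160386666782366*t^3 + 153982024232234*t^4 + 99502968388405*t^5

Under M = [[4,2],[1,2]] in GL_2(Z/7), e_{7}(P',Q') = e_{7}(P,Q)^(4*2-2*1 mod 7).
Hence e(P,Q) = e(P',Q')^{6} where 6 = 6^{-1} mod 7.
Miller loop for e_{7} over F_{208773049732201^6}: bits of 7 = 111; 2 double steps + 2 add steps, l/v at each.
The quotient is 154942493938784 + 46143482125301*t + 48042046942963*t^2 + 132273204110416*t^3 + 82101810187137*t^4 + 93028659120293*t^5.
Finally e_{7}(P,Q) = 156285403267378 + 28235563249313*t + 170133389068576*t^2 + 160386666782366*t^3 + 153982024232234*t^4 + 99502968388405*t^5.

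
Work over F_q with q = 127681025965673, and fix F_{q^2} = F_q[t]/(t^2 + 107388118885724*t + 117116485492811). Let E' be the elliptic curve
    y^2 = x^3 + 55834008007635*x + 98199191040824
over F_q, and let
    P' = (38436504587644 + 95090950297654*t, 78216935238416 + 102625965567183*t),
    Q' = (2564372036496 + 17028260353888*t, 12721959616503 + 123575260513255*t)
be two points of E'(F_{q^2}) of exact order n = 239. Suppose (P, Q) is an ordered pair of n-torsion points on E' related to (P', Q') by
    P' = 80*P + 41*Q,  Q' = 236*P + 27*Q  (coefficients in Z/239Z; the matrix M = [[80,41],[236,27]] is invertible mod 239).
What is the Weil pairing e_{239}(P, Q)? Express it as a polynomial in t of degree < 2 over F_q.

Alternating bilinearity on E[239] (values in mu_{239} in F_{127681025965673^2}) gives e(P',Q') = e(P,Q)^det(M).
80*27 - 41*236 = -7516; reduced mod 239: det = 132, inverse 67.
Build f_{239,P'} and f_{239,Q'} via the 8-bit ladder of 239=11101111_2; evaluate at shifted divisors; quotient in F_{127681025965673^2}.
The quotient is 47736673745357 + 111602696679547*t.
e_{239}(P,Q) = (47736673745357 + 111602696679547*t)^{67} = 16098561299360 + 42028997506659*t.

16098561299360 + 42028997506659*t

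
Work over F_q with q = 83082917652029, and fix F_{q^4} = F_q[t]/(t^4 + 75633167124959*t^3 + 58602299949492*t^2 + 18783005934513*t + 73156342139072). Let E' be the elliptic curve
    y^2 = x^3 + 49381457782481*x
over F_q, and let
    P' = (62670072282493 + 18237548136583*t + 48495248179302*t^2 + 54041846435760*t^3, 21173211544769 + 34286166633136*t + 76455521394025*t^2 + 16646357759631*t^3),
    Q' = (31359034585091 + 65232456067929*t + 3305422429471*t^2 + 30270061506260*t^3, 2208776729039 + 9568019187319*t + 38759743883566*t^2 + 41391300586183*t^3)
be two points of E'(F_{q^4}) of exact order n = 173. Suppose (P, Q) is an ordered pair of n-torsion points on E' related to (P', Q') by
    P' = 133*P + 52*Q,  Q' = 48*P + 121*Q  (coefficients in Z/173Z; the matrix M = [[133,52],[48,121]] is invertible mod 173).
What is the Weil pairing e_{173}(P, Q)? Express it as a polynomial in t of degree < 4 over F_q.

18421633897977 + 61868362922868*t + 58759408782062*t^2 + 5918170259426*t^3

Under M = [[133,52],[48,121]] in GL_2(Z/173), e_{173}(P',Q') = e_{173}(P,Q)^(133*121-52*48 mod 173).
So e_{173}(P,Q) = e_{173}(P',Q')^{42}, since 103*42 = 1 mod 173.
Double-and-add over 10101101: 8-1 doublings, 5-1 additions; each step l_{T,T}/v_{2T} or l_{T,P'}/v at Q'+S for random S.
f_P(D_Q)/f_Q(D_P) = 31057006098971 + 69530375096745*t + 45137576021788*t^2 + 33265995660658*t^3.
Hence e(P,Q) = 18421633897977 + 61868362922868*t + 58759408782062*t^2 + 5918170259426*t^3 in F_{83082917652029^4}^*.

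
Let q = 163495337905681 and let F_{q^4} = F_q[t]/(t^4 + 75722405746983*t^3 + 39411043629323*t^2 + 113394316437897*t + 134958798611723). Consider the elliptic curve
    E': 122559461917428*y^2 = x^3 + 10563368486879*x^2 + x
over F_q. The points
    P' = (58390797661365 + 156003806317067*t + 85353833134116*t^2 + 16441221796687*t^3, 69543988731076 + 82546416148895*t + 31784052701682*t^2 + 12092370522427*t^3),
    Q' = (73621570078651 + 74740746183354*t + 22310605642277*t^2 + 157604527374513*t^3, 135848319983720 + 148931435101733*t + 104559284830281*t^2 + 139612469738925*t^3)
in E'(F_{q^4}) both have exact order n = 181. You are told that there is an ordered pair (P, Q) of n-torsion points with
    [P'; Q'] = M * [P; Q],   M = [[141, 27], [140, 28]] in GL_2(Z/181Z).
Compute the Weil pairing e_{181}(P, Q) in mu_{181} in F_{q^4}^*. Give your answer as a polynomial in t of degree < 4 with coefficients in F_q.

115691939792461 + 62016776332313*t + 10055653728567*t^2 + 50892373097736*t^3

Since e_{181}(P,P)=e_{181}(Q,Q)=1 and e_{181}(Q,P)=e_{181}(P,Q)^{-1}, expanding e_{181}(141*P + 27*Q,140*P + 28*Q) leaves e(P,Q)^det(M).
141*28 - 27*140 = 168; reduced mod 181: det = 168, inverse 167.
Set x_W=34997072988930*u+48956194274631, y_W=34997072988930*v; then E': y_W^2=x_W^3+137920462101608*x_W+43891971234977.
Build f_{181,P'} and f_{181,Q'} via the 8-bit ladder of 181=10110101_2; evaluate at shifted divisors; quotient in F_{163495337905681^4}.
f_P(D_Q)/f_Q(D_P) = 40450657443273 + 158852038531260*t + 29558274852430*t^2 + 112380410767017*t^3.
Raise to 167: e(P,Q) = 115691939792461 + 62016776332313*t + 10055653728567*t^2 + 50892373097736*t^3 in mu_{181}.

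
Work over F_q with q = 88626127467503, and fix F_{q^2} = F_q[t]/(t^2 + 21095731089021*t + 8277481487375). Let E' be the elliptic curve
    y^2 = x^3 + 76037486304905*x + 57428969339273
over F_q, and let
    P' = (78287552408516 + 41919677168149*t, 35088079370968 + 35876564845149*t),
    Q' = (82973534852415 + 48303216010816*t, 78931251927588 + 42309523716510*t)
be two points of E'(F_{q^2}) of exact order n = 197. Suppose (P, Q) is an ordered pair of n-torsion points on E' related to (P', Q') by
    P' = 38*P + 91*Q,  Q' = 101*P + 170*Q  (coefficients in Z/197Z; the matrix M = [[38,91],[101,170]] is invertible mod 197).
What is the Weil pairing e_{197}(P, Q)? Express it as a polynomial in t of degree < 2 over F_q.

Under M = [[38,91],[101,170]] in GL_2(Z/197), e_{197}(P',Q') = e_{197}(P,Q)^(38*170-91*101 mod 197).
38*170 - 91*101 = -2731; reduced mod 197: det = 27, inverse 73.
Double-and-add over 11000101: 8-1 doublings, 4-1 additions; each step l_{T,T}/v_{2T} or l_{T,P'}/v at Q'+S for random S.
So e_{197}(P',Q') = 24781662565881 + 38408266522383*t.
Hence e(P,Q) = 30383164627867 + 363322560048*t in F_{88626127467503^2}^*.

30383164627867 + 363322560048*t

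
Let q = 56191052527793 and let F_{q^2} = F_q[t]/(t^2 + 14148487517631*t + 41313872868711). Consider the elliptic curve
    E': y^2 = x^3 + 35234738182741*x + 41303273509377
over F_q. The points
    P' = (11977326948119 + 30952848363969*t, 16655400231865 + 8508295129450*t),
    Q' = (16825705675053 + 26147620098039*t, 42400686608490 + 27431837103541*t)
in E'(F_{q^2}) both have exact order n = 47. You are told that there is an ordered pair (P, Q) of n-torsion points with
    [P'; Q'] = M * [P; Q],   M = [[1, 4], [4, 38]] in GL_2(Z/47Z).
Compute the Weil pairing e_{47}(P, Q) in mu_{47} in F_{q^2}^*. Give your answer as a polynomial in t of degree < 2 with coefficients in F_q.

12619002838410 + 18541025301785*t

Alternating bilinearity on E[47] (values in mu_{47} in F_{56191052527793^2}) gives e(P',Q') = e(P,Q)^det(M).
det(M) mod 47 = 22; its inverse in (Z/47)^* is 15 (check: 22*15 mod 47 = 1).
Run Miller on y^2=x^3+35234738182741*x+41303273509377 over F_{56191052527793}: ladder 101111 (6 bits); e = f_P(D_Q)/f_Q(D_P).
So e_{47}(P',Q') = 36480022566238 + 47148283106359*t.
(36480022566238 + 47148283106359*t)^{15} mod (56191052527793,f) = 12619002838410 + 18541025301785*t.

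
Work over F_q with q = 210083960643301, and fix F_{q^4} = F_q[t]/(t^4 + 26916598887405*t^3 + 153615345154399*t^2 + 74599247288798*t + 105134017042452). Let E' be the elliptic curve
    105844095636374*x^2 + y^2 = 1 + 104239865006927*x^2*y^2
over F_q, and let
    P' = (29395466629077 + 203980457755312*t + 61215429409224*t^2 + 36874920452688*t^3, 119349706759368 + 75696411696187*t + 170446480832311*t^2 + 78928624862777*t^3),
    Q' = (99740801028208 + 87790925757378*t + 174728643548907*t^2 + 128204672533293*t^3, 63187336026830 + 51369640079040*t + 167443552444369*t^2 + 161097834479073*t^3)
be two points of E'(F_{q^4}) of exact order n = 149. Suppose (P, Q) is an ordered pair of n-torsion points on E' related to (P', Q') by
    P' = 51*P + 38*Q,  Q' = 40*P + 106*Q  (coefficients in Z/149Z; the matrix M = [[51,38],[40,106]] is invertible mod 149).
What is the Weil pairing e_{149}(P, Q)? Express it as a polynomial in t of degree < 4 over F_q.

198844579498574 + 37077743343361*t + 38747481265273*t^2 + 99005837438132*t^3

The 149-Weil pairing on E[149] over F_{210083960643301} is alternating-bilinear: e_{149}(P',Q') = e_{149}(P,Q)^det(M).
det(M) mod 149 = 12; its inverse in (Z/149)^* is 87 (check: 12*87 mod 149 = 1).
Map (x,y)_Ed via u=(1+y)/(1-y), v=(1+y)/((1-y)x) to Montgomery A=0,B=20347485327454; then to (a',b')=(16079035562832,0).
Double-and-add over 10010101: 8-1 doublings, 4-1 additions; each step l_{T,T}/v_{2T} or l_{T,P'}/v at Q'+S for random S.
e_{149}(P',Q') = 144202636366414 + 189491953752436*t + 20988352302238*t^2 + 134923905773818*t^3.
e_{149}(P,Q) = (144202636366414 + 189491953752436*t + 20988352302238*t^2 + 134923905773818*t^3)^{87} = 198844579498574 + 37077743343361*t + 38747481265273*t^2 + 99005837438132*t^3.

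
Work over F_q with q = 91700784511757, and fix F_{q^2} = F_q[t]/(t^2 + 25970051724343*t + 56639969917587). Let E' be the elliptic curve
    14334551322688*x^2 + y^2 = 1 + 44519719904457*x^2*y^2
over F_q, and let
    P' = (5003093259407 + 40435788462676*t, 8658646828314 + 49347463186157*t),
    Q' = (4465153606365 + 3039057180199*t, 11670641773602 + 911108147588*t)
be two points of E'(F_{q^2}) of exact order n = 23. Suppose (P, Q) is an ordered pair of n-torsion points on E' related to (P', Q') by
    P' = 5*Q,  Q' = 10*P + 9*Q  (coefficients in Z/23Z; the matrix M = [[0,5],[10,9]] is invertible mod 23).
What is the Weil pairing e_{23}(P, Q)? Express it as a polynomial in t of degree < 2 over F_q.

61161213059825 + 63048324389548*t

Alternating bilinearity on E[23] (values in mu_{23} in F_{91700784511757^2}) gives e(P',Q') = e(P,Q)^det(M).
Hence e(P,Q) = e(P',Q')^{17} where 17 = 19^{-1} mod 23.
Edwards a_E,d_E -> Montgomery A=30476718721942,B=10840347389626 -> Weierstrass 88275578477938,5337581273940 via alpha=25092509289817,beta=15378903982497.
Double-and-add over 10111: 5-1 doublings, 4-1 additions; each step l_{T,T}/v_{2T} or l_{T,P'}/v at Q'+S for random S.
So e_{23}(P',Q') = 54118905379717 + 20049377176911*t.
e_{23}(P,Q) = (54118905379717 + 20049377176911*t)^{17} = 61161213059825 + 63048324389548*t.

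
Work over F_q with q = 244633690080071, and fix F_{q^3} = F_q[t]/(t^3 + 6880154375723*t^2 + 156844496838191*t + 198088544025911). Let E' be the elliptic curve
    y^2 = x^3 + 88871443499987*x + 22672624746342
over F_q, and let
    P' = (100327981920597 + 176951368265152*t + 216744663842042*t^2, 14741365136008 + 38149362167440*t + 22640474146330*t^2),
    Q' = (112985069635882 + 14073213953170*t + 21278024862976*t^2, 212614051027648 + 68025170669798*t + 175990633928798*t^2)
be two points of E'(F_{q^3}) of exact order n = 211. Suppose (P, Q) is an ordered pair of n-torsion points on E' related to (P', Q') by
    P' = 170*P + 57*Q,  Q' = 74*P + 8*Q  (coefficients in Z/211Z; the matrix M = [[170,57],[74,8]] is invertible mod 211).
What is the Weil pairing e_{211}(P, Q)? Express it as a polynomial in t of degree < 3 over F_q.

216997311552087 + 100017532296102*t + 153425896281448*t^2

Since e_{211}(P,P)=e_{211}(Q,Q)=1 and e_{211}(Q,P)=e_{211}(P,Q)^{-1}, expanding e_{211}(170*P + 57*Q,74*P + 8*Q) leaves e(P,Q)^det(M).
170*8 - 57*74 = -2858; reduced mod 211: det = 96, inverse 11.
Build f_{211,P'} and f_{211,Q'} via the 8-bit ladder of 211=11010011_2; evaluate at shifted divisors; quotient in F_{244633690080071^3}.
So e_{211}(P',Q') = 150285213593324 + 98942852037229*t + 37994123023975*t^2.
e_{211}(P,Q) = (150285213593324 + 98942852037229*t + 37994123023975*t^2)^{11} = 216997311552087 + 100017532296102*t + 153425896281448*t^2.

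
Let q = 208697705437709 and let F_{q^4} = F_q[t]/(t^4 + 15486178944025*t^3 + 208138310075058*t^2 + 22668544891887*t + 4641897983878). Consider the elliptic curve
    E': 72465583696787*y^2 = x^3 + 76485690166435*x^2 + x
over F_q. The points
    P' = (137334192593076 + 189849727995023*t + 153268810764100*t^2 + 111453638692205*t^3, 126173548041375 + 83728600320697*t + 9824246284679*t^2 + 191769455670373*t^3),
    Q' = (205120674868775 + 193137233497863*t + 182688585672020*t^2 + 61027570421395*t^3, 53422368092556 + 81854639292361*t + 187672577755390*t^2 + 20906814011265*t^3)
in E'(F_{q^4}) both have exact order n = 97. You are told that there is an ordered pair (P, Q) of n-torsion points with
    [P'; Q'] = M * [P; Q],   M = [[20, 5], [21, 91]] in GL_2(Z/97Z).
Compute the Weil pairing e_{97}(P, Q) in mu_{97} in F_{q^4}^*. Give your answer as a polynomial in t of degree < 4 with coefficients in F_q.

e_{97} is bilinear + alternating on E[97], so e_{97}(20*P + 5*Q, 21*P + 91*Q) = e_{97}(P,Q)^(20*91-5*21).
det(M) mod 97 = 66; its inverse in (Z/97)^* is 25 (check: 66*25 mod 97 = 1).
(x,y)|->(57609639554281x+74900911462350,57609639554281y) sends E' to y^2=x^3+13768877978055*x+131076531254808.
Run Miller on y^2=x^3+13768877978055*x+131076531254808 over F_{208697705437709}: ladder 1100001 (7 bits); e = f_P(D_Q)/f_Q(D_P).
So e_{97}(P',Q') = 4105897849406 + 100128863102548*t + 196673086089105*t^2 + 85818295469303*t^3.
Hence e(P,Q) = 53174239507479 + 3058245141765*t + 166036444009841*t^2 + 200860955788774*t^3 in F_{208697705437709^4}^*.

53174239507479 + 3058245141765*t + 166036444009841*t^2 + 200860955788774*t^3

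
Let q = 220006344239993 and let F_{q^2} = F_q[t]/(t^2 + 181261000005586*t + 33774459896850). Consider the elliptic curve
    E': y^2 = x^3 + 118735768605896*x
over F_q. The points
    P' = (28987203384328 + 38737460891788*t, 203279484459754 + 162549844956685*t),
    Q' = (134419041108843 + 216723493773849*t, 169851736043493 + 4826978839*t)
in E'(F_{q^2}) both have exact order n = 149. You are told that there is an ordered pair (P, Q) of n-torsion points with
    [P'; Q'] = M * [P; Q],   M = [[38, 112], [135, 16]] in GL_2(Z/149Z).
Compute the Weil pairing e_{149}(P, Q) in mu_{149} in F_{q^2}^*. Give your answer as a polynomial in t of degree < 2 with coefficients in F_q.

The 149-Weil pairing on E[149] over F_{220006344239993} is alternating-bilinear: e_{149}(P',Q') = e_{149}(P,Q)^det(M).
So e_{149}(P,Q) = e_{149}(P',Q')^{101}, since 90*101 = 1 mod 149.
Build f_{149,P'} and f_{149,Q'} via the 8-bit ladder of 149=10010101_2; evaluate at shifted divisors; quotient in F_{220006344239993^2}.
f_P(D_Q)/f_Q(D_P) = 28410963170977 + 15473747154533*t.
Hence e(P,Q) = 75410808440908 + 35768998070394*t in F_{220006344239993^2}^*.

75410808440908 + 35768998070394*t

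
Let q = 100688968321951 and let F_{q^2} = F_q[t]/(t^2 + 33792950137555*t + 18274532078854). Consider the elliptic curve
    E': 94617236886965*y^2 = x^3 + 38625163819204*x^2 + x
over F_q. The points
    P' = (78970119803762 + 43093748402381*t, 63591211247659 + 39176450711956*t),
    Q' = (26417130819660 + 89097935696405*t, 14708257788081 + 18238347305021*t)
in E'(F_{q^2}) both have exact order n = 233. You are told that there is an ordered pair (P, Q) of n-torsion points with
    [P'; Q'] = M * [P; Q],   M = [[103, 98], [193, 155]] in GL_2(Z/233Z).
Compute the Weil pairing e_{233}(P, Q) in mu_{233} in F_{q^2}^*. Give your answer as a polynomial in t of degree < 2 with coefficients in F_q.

Since e_{233}(P,P)=e_{233}(Q,Q)=1 and e_{233}(Q,P)=e_{233}(P,Q)^{-1}, expanding e_{233}(103*P + 98*Q,193*P + 155*Q) leaves e(P,Q)^det(M).
103*155 - 98*193 = -2949; reduced mod 233: det = 80, inverse 67.
Set x_W=2739049503391*u+9409243979031, y_W=2739049503391*v; then E': y_W^2=x_W^3+89040855964870*x_W+51367937050033.
Miller loop for e_{233} over F_{100688968321951^2}: bits of 233 = 11101001; 7 double steps + 4 add steps, l/v at each.
The quotient is 41484864806116 + 44927462860240*t.
Raise to 67: e(P,Q) = 2505824566574 + 45733632759271*t in mu_{233}.

2505824566574 + 45733632759271*t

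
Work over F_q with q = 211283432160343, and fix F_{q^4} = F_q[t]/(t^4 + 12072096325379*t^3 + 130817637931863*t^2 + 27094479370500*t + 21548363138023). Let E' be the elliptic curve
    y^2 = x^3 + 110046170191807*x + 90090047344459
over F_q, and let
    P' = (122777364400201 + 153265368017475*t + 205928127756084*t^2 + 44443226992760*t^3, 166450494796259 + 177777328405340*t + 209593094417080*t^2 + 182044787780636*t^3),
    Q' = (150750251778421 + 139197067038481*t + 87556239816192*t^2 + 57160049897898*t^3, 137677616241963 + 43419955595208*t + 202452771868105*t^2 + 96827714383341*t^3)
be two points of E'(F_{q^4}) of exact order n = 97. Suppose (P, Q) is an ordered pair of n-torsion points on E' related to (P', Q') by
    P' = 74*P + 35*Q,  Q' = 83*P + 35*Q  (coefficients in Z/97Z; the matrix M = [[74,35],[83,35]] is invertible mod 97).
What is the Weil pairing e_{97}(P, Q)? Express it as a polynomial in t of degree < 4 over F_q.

59784094339254 + 101090572071079*t + 29309064228103*t^2 + 42175799113588*t^3

Since e_{97}(P,P)=e_{97}(Q,Q)=1 and e_{97}(Q,P)=e_{97}(P,Q)^{-1}, expanding e_{97}(74*P + 35*Q,83*P + 35*Q) leaves e(P,Q)^det(M).
det M = 74*35 - 35*83 = -315 = 73 (mod 97); 73^{-1} = 4 (mod 97).
Miller loop for e_{97} over F_{211283432160343^4}: bits of 97 = 1100001; 6 double steps + 2 add steps, l/v at each.
Miller gives e_{97}(P',Q') = 29070811624397 + 26539295952900*t + 57286828007120*t^2 + 150467703246272*t^3 in F_{211283432160343^4}.
e_{97}(P,Q) = (29070811624397 + 26539295952900*t + 57286828007120*t^2 + 150467703246272*t^3)^{4} = 59784094339254 + 101090572071079*t + 29309064228103*t^2 + 42175799113588*t^3.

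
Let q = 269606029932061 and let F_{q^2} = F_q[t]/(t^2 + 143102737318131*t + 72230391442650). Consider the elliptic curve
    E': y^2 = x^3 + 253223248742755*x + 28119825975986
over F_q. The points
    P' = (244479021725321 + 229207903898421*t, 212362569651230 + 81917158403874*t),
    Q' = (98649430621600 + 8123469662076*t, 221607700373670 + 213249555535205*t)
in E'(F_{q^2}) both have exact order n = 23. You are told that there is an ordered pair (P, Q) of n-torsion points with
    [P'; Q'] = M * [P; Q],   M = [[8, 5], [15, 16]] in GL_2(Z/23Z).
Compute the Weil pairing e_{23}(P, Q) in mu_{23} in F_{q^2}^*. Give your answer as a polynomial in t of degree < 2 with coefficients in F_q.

e_{23} is bilinear + alternating on E[23], so e_{23}(8*P + 5*Q, 15*P + 16*Q) = e_{23}(P,Q)^(8*16-5*15).
Inverting 7 mod 23: 10. Thus e_{23}(P,Q) = e(P',Q')^{10}.
n = 23 = (10111)_2 (5 bits, wt 4); accumulate f_{23,P'}(Q'+S)/f_{23,P'}(S) along the 4-step ladder.
Result: e(P',Q') = 121386204476747 + 179146026589500*t.
e_{23}(P,Q) = (121386204476747 + 179146026589500*t)^{10} = 267215653458684 + 104488169401831*t.

267215653458684 + 104488169401831*t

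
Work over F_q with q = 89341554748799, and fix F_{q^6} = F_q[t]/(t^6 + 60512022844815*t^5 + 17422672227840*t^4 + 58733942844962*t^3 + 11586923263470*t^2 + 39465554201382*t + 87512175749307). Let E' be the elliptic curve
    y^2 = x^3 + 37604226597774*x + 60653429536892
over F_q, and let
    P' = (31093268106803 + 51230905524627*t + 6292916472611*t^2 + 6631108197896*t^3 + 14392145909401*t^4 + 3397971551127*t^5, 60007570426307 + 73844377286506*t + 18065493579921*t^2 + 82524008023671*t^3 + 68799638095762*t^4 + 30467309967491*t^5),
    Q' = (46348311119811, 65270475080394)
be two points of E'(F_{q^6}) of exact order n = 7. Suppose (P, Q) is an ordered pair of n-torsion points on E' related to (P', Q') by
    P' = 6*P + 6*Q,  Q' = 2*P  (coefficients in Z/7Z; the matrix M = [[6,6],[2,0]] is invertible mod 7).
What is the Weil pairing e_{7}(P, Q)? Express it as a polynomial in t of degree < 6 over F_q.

2044188259072 + 23391801526450*t + 51381014830628*t^2 + 68398930196742*t^3 + 23331940161894*t^4 + 80495052719512*t^5

e_{7}(aP+bQ,cP+dQ) = e_{7}(P,Q)^(ad-bc); with (a,b,c,d)=(6,6,2,0) this gives the det-7 law.
So e_{7}(P,Q) = e_{7}(P',Q')^{4}, since 2*4 = 1 mod 7.
Double-and-add over 111: 3-1 doublings, 3-1 additions; each step l_{T,T}/v_{2T} or l_{T,P'}/v at Q'+S for random S.
So e_{7}(P',Q') = 45658713325316 + 26594916196125*t + 57114457328239*t^2 + 26339239969124*t^3 + 19242525976699*t^4 + 9605500589407*t^5.
e_{7}(P,Q) = (45658713325316 + 26594916196125*t + 57114457328239*t^2 + 26339239969124*t^3 + 19242525976699*t^4 + 9605500589407*t^5)^{4} = 2044188259072 + 23391801526450*t + 51381014830628*t^2 + 68398930196742*t^3 + 23331940161894*t^4 + 80495052719512*t^5.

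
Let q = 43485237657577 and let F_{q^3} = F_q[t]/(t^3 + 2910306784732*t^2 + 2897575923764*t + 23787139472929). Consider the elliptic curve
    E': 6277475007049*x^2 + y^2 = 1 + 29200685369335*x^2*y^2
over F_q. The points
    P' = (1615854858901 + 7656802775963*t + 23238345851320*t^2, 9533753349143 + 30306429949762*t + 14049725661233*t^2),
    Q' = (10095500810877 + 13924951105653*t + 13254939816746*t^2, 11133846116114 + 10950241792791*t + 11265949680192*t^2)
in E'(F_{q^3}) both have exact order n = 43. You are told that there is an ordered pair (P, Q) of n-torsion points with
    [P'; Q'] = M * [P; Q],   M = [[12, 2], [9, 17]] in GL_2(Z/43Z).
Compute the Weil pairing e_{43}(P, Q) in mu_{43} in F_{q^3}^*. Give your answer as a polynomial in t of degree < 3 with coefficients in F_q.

735018179842 + 15109235573748*t + 37268409156445*t^2

Alternating bilinearity on E[43] (values in mu_{43} in F_{43485237657577^3}) gives e(P',Q') = e(P,Q)^det(M).
So e_{43}(P,Q) = e_{43}(P',Q')^{40}, since 14*40 = 1 mod 43.
Edwards->Montgomery: u=(1+y)/(1-y), v=u/x -> 1237488115566v^2=u^3+4750188231735u^2+u; then x_W=16011816238217u+34903185167782: y^2=x^3+23736010590889*x+15942765979810.
Miller loop for e_{43} over F_{43485237657577^3}: bits of 43 = 101011; 5 double steps + 3 add steps, l/v at each.
The quotient is 32497892367733 + 21932914791142*t + 32296686084014*t^2.
Thus e_{43}(P,Q) = 735018179842 + 15109235573748*t + 37268409156445*t^2.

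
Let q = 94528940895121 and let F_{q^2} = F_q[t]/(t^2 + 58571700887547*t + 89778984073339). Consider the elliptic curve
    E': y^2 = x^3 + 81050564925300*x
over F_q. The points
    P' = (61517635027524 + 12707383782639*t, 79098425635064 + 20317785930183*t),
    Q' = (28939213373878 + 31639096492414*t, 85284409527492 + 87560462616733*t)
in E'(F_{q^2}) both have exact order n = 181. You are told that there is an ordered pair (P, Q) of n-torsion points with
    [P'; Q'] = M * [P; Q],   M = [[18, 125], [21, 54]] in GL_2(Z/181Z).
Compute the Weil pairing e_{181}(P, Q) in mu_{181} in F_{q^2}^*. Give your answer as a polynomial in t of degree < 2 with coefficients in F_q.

14534228579456 + 12181457698606*t

Since e_{181}(P,P)=e_{181}(Q,Q)=1 and e_{181}(Q,P)=e_{181}(P,Q)^{-1}, expanding e_{181}(18*P + 125*Q,21*P + 54*Q) leaves e(P,Q)^det(M).
18*54 - 125*21 = -1653; reduced mod 181: det = 157, inverse 98.
Miller loop for e_{181} over F_{94528940895121^2}: bits of 181 = 10110101; 7 double steps + 4 add steps, l/v at each.
f_P(D_Q)/f_Q(D_P) = 1309146944378 + 93803086911693*t.
Thus e_{181}(P,Q) = 14534228579456 + 12181457698606*t.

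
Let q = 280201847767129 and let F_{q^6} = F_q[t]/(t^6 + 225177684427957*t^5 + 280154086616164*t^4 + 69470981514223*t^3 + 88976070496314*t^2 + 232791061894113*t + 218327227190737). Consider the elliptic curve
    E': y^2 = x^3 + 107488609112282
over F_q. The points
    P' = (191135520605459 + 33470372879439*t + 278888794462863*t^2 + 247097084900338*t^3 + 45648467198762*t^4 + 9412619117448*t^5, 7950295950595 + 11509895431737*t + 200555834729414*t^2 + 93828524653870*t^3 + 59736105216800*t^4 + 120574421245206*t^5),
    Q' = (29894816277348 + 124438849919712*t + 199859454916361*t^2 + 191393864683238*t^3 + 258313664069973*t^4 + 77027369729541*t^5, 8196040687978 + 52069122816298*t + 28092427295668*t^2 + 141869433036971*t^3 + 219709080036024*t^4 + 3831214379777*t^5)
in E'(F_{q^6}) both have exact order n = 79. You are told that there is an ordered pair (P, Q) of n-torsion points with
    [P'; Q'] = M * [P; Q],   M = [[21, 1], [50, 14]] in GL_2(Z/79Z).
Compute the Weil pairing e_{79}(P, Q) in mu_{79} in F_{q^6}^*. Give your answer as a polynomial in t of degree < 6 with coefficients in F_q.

200179732420334 + 132266508136323*t + 124313885757448*t^2 + 126220831655996*t^3 + 120160370280167*t^4 + 234867584936339*t^5

Since e_{79}(P,P)=e_{79}(Q,Q)=1 and e_{79}(Q,P)=e_{79}(P,Q)^{-1}, expanding e_{79}(21*P + 1*Q,50*P + 14*Q) leaves e(P,Q)^det(M).
So e_{79}(P,Q) = e_{79}(P',Q')^{34}, since 7*34 = 1 mod 79.
n = 79 = (1001111)_2 (7 bits, wt 5); accumulate f_{79,P'}(Q'+S)/f_{79,P'}(S) along the 6-step ladder.
The quotient is 125666760558049 + 115003061373254*t + 11638482422513*t^2 + 226206942847989*t^3 + 129519210097397*t^4 + 242196633074172*t^5.
Raise to 34: e(P,Q) = 200179732420334 + 132266508136323*t + 124313885757448*t^2 + 126220831655996*t^3 + 120160370280167*t^4 + 234867584936339*t^5 in mu_{79}.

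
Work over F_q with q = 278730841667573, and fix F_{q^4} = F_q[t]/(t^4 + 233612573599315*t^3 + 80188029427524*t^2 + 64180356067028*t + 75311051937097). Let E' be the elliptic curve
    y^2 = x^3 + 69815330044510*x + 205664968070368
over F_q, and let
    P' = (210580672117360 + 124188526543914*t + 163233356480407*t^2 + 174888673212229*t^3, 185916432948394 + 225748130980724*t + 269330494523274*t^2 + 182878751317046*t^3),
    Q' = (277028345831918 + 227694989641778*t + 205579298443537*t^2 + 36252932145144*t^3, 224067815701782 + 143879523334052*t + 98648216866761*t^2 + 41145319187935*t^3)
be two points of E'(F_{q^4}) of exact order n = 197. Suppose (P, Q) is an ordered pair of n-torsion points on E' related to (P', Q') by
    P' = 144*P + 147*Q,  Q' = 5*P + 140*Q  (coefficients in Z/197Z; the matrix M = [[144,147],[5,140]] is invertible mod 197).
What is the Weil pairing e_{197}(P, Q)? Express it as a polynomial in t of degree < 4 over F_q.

Since e_{197}(P,P)=e_{197}(Q,Q)=1 and e_{197}(Q,P)=e_{197}(P,Q)^{-1}, expanding e_{197}(144*P + 147*Q,5*P + 140*Q) leaves e(P,Q)^det(M).
Inverting 119 mod 197: 149. Thus e_{197}(P,Q) = e(P',Q')^{149}.
Run Miller on y^2=x^3+69815330044510*x+205664968070368 over F_{278730841667573}: ladder 11000101 (8 bits); e = f_P(D_Q)/f_Q(D_P).
The quotient is 131553735954234 + 178428862989987*t + 148301157550131*t^2 + 119954354452458*t^3.
(131553735954234 + 178428862989987*t + 148301157550131*t^2 + 119954354452458*t^3)^{149} mod (278730841667573,f) = 44924961447477 + 135457547242338*t + 235813023757025*t^2 + 154708682286758*t^3.

44924961447477 + 135457547242338*t + 235813023757025*t^2 + 154708682286758*t^3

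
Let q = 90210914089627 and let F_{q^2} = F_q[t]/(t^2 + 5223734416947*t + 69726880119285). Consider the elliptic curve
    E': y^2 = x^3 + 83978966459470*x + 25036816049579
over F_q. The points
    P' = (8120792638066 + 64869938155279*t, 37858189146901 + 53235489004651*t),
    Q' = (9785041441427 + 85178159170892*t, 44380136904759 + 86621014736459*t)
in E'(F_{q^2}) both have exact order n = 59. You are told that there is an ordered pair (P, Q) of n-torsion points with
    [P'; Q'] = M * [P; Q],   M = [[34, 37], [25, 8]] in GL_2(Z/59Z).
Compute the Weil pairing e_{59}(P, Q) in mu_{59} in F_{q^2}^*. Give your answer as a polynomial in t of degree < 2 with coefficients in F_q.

24412483333270 + 75633801246641*t

The 59-Weil pairing on E[59] over F_{90210914089627} is alternating-bilinear: e_{59}(P',Q') = e_{59}(P,Q)^det(M).
So e_{59}(P,Q) = e_{59}(P',Q')^{44}, since 55*44 = 1 mod 59.
n = 59 = (111011)_2 (6 bits, wt 5); accumulate f_{59,P'}(Q'+S)/f_{59,P'}(S) along the 5-step ladder.
f_P(D_Q)/f_Q(D_P) = 61750143913170 + 6069463647888*t.
(61750143913170 + 6069463647888*t)^{44} mod (90210914089627,f) = 24412483333270 + 75633801246641*t.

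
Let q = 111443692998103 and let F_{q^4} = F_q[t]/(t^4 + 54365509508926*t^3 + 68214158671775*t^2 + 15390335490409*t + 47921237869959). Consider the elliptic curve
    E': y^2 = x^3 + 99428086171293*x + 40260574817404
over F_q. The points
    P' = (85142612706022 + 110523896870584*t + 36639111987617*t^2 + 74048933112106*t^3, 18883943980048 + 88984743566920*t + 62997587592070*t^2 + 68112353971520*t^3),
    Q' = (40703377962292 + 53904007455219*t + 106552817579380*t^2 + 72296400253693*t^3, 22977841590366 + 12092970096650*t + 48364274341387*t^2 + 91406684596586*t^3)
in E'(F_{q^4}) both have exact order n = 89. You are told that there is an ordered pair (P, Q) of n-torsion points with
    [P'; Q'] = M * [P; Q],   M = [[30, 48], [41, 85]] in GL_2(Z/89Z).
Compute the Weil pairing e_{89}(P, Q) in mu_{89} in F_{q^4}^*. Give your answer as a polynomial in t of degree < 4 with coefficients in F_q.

Under M = [[30,48],[41,85]] in GL_2(Z/89), e_{89}(P',Q') = e_{89}(P,Q)^(30*85-48*41 mod 89).
det(M) mod 89 = 48; its inverse in (Z/89)^* is 13 (check: 48*13 mod 89 = 1).
Double-and-add over 1011001: 7-1 doublings, 4-1 additions; each step l_{T,T}/v_{2T} or l_{T,P'}/v at Q'+S for random S.
So e_{89}(P',Q') = 21775228777731 + 6984762553507*t + 10807918504735*t^2 + 8218589039530*t^3.
e_{89}(P,Q) = (21775228777731 + 6984762553507*t + 10807918504735*t^2 + 8218589039530*t^3)^{13} = 61075497420476 + 20725910184190*t + 7938880393351*t^2 + 40175430306414*t^3.

61075497420476 + 20725910184190*t + 7938880393351*t^2 + 40175430306414*t^3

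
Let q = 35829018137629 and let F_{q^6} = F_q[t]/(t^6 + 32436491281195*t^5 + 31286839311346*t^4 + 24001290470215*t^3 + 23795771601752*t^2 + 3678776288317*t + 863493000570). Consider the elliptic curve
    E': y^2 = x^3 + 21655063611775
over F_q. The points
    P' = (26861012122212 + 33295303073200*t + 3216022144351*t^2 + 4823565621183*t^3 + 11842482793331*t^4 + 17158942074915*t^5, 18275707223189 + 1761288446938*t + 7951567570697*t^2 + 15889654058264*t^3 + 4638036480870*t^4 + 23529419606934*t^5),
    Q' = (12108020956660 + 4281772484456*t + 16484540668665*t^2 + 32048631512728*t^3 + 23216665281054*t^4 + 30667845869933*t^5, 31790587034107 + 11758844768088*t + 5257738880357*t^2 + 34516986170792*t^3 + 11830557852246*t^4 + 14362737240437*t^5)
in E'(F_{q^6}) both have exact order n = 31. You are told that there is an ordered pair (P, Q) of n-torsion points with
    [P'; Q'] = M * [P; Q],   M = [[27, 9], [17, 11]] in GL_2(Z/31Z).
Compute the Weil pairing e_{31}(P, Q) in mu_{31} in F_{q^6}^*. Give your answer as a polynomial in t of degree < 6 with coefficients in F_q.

23327901971657 + 24492243751334*t + 22980844632457*t^2 + 28121547141027*t^3 + 13113028569719*t^4 + 35383186662747*t^5

e_{31} is bilinear + alternating on E[31], so e_{31}(27*P + 9*Q, 17*P + 11*Q) = e_{31}(P,Q)^(27*11-9*17).
So e_{31}(P,Q) = e_{31}(P',Q')^{14}, since 20*14 = 1 mod 31.
5-bit Miller (11111) on E'/F_{35829018137629} with a'=0, b'=21655063611775: accumulate tangent/chord ratios at Q'+S and P'+S'.
Result: e(P',Q') = 12010667505630 + 17883910722793*t + 3502577440182*t^2 + 7489483118709*t^3 + 28836919993053*t^4 + 32985869083578*t^5.
Thus e_{31}(P,Q) = 23327901971657 + 24492243751334*t + 22980844632457*t^2 + 28121547141027*t^3 + 13113028569719*t^4 + 35383186662747*t^5.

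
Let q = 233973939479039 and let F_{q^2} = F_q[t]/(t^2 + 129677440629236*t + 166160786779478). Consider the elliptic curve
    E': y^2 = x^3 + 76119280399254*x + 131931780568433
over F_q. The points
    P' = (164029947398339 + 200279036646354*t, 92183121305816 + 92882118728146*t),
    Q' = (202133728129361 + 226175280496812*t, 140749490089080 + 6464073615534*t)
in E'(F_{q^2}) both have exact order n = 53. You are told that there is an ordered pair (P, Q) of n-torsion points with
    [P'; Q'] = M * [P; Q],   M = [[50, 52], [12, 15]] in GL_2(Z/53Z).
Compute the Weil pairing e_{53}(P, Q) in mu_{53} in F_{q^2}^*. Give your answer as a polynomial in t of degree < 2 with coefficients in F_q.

12311569034781 + 91919232607226*t

The 53-Weil pairing on E[53] over F_{233973939479039} is alternating-bilinear: e_{53}(P',Q') = e_{53}(P,Q)^det(M).
50*15 - 52*12 = 126; reduced mod 53: det = 20, inverse 8.
Build f_{53,P'} and f_{53,Q'} via the 6-bit ladder of 53=110101_2; evaluate at shifted divisors; quotient in F_{233973939479039^2}.
So e_{53}(P',Q') = 98635944055423 + 214911692654519*t.
Raise to 8: e(P,Q) = 12311569034781 + 91919232607226*t in mu_{53}.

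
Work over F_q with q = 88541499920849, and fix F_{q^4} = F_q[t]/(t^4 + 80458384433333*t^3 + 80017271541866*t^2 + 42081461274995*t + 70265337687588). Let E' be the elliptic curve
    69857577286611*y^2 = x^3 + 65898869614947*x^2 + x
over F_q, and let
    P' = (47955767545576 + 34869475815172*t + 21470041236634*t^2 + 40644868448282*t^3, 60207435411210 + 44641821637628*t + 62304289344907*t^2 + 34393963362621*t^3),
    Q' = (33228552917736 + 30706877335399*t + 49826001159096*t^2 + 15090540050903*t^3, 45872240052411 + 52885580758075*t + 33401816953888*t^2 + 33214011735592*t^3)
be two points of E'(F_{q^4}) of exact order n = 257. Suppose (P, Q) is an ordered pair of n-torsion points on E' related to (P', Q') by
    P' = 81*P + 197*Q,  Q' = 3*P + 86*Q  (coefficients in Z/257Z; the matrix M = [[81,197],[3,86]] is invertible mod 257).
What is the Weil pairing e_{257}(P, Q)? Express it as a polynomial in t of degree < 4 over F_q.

16729960379555 + 34746063013170*t + 45884122982049*t^2 + 54154801374231*t^3

Since e_{257}(P,P)=e_{257}(Q,Q)=1 and e_{257}(Q,P)=e_{257}(P,Q)^{-1}, expanding e_{257}(81*P + 197*Q,3*P + 86*Q) leaves e(P,Q)^det(M).
det M = 81*86 - 197*3 = 6375 = 207 (mod 257); 207^{-1} = 221 (mod 257).
Set x_W=2532469345445*u+26256200457796, y_W=2532469345445*v; then E': y_W^2=x_W^3+66961927456374*x_W+71288046690780.
Run Miller on y^2=x^3+66961927456374*x+71288046690780 over F_{88541499920849}: ladder 100000001 (9 bits); e = f_P(D_Q)/f_Q(D_P).
e_{257}(P',Q') = 47808176654148 + 79098266526576*t + 19624312130482*t^2 + 66621011963426*t^3.
Finally e_{257}(P,Q) = 16729960379555 + 34746063013170*t + 45884122982049*t^2 + 54154801374231*t^3.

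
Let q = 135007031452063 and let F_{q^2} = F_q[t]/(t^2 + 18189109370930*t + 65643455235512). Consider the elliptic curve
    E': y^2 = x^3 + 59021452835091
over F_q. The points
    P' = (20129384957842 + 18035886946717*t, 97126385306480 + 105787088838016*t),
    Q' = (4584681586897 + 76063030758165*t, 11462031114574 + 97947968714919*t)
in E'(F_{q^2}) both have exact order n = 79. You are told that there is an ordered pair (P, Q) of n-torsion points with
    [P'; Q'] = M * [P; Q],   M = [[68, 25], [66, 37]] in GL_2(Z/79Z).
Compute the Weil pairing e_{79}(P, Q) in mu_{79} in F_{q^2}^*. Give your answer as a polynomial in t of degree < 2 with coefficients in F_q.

52081049193895 + 91568724035172*t

The 79-Weil pairing on E[79] over F_{135007031452063} is alternating-bilinear: e_{79}(P',Q') = e_{79}(P,Q)^det(M).
det M = 68*37 - 25*66 = 866 = 76 (mod 79); 76^{-1} = 26 (mod 79).
Build f_{79,P'} and f_{79,Q'} via the 7-bit ladder of 79=1001111_2; evaluate at shifted divisors; quotient in F_{135007031452063^2}.
Result: e(P',Q') = 132334677948304 + 758584941227*t.
Raise to 26: e(P,Q) = 52081049193895 + 91568724035172*t in mu_{79}.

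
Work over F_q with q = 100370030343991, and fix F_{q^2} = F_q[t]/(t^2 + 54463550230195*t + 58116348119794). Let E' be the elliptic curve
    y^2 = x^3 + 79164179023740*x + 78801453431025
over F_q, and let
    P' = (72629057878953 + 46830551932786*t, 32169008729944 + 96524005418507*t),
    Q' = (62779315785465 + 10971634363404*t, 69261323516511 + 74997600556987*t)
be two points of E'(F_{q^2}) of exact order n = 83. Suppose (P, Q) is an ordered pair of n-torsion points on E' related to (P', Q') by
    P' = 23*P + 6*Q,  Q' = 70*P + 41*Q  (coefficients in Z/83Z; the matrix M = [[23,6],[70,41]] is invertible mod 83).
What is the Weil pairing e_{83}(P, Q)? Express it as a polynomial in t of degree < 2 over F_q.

94758840346617 + 33544141732373*t

e_{83} is bilinear + alternating on E[83], so e_{83}(23*P + 6*Q, 70*P + 41*Q) = e_{83}(P,Q)^(23*41-6*70).
So e_{83}(P,Q) = e_{83}(P',Q')^{10}, since 25*10 = 1 mod 83.
n = 83 = (1010011)_2 (7 bits, wt 4); accumulate f_{83,P'}(Q'+S)/f_{83,P'}(S) along the 6-step ladder.
Miller gives e_{83}(P',Q') = 52781706546961 + 22607311292045*t in F_{100370030343991^2}.
Hence e(P,Q) = 94758840346617 + 33544141732373*t in F_{100370030343991^2}^*.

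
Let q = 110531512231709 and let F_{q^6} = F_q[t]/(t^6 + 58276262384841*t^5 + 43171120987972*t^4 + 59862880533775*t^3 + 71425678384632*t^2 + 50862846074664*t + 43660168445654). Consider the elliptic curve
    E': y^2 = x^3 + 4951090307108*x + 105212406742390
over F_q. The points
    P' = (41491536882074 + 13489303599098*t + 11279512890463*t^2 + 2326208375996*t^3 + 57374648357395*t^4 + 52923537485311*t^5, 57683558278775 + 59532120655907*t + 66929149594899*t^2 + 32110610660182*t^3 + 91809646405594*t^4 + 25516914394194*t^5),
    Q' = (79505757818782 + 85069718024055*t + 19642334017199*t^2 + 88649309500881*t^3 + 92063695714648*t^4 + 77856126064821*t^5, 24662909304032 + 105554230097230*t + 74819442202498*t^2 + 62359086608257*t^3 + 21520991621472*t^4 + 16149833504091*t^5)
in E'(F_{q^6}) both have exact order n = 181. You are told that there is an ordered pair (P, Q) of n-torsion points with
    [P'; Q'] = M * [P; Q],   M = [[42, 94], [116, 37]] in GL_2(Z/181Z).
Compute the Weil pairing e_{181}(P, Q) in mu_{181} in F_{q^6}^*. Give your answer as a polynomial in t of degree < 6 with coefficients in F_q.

Alternating bilinearity on E[181] (values in mu_{181} in F_{110531512231709^6}) gives e(P',Q') = e(P,Q)^det(M).
So e_{181}(P,Q) = e_{181}(P',Q')^{73}, since 62*73 = 1 mod 181.
Double-and-add over 10110101: 8-1 doublings, 5-1 additions; each step l_{T,T}/v_{2T} or l_{T,P'}/v at Q'+S for random S.
So e_{181}(P',Q') = 71263654803396 + 90933599194225*t + 43499665472479*t^2 + 50606870431632*t^3 + 37597145621285*t^4 + 50073506413420*t^5.
Thus e_{181}(P,Q) = 84651211613100 + 92300229157278*t + 96065978926172*t^2 + 90606837993296*t^3 + 109553954191338*t^4 + 12474037165588*t^5.

84651211613100 + 92300229157278*t + 96065978926172*t^2 + 90606837993296*t^3 + 109553954191338*t^4 + 12474037165588*t^5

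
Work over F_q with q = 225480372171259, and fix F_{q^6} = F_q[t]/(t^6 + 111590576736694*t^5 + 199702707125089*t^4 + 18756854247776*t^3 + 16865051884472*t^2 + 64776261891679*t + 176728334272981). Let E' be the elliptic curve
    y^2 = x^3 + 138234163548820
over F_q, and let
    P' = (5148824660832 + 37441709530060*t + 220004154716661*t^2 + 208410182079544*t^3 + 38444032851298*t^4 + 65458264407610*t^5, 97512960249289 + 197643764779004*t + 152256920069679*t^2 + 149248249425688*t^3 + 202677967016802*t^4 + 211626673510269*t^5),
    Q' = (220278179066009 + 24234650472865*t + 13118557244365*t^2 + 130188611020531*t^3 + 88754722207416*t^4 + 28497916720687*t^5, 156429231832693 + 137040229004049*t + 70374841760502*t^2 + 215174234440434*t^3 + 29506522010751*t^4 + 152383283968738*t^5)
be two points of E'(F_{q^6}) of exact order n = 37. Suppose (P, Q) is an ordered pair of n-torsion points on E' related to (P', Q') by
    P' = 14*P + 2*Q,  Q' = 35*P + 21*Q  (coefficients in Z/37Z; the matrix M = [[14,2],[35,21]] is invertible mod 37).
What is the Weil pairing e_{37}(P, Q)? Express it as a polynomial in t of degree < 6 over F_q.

Since e_{37}(P,P)=e_{37}(Q,Q)=1 and e_{37}(Q,P)=e_{37}(P,Q)^{-1}, expanding e_{37}(14*P + 2*Q,35*P + 21*Q) leaves e(P,Q)^det(M).
Inverting 2 mod 37: 19. Thus e_{37}(P,Q) = e(P',Q')^{19}.
Miller loop for e_{37} over F_{225480372171259^6}: bits of 37 = 100101; 5 double steps + 2 add steps, l/v at each.
e_{37}(P',Q') = 172262556956160 + 104235784026761*t + 37910941617221*t^2 + 164468496167032*t^3 + 83112721219933*t^4 + 182849862421654*t^5.
(172262556956160 + 104235784026761*t + 37910941617221*t^2 + 164468496167032*t^3 + 83112721219933*t^4 + 182849862421654*t^5)^{19} mod (225480372171259,f) = 78612846235330 + 122097113140079*t + 188208111867943*t^2 + 197130615025828*t^3 + 200125953266829*t^4 + 17153699389338*t^5.

78612846235330 + 122097113140079*t + 188208111867943*t^2 + 197130615025828*t^3 + 200125953266829*t^4 + 17153699389338*t^5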